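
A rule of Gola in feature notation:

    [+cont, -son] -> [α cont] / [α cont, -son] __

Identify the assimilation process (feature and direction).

progressive manner assimilation

The rule copies [cont] (continuancy) from the environment onto the target fricatives; since [±cont] encodes the stop/fricative manner contrast, the assimilating dimension is manner.
The conditioning segment sits to the left of the focus bar, meaning the trigger precedes the segment that changes — progressive assimilation.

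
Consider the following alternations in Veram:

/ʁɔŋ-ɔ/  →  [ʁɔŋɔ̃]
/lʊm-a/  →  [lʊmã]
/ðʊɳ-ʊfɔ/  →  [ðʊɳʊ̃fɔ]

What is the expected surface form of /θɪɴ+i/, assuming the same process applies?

The data show progressive nasality assimilation (vowel nasalisation): /ɔ/ → [ɔ̃] after /ŋ/; /a/ → [ã] after /m/; /ʊ/ → [ʊ̃] after /ɳ/ — a vowel is nasalised by an immediately preceding nasal consonant.
/i/ sits next to the nasal /ɴ/ and is therefore nasalised to [ĩ].

[θɪɴĩ]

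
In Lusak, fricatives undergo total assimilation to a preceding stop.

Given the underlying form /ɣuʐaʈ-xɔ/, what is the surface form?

[ɣuʐaʈʈɔ]

/x/ is the segment targeted by the rule; it sits immediately after /ʈ/, so it assimilates completely and surfaces as [ʈ].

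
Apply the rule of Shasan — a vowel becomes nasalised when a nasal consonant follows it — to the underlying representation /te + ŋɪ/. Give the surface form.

[tẽŋɪ]

The vowel /e/ is adjacent to the following nasal /ŋ/, so it acquires [+nasal] and surfaces as [ẽ].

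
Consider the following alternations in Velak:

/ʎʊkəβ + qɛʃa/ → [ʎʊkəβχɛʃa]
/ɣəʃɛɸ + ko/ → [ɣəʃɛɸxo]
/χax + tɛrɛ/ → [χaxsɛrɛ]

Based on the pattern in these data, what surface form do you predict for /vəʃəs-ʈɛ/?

[vəʃəsʂɛ]

The data show progressive manner assimilation: /q/ → [χ] after /β/; /k/ → [x] after /ɸ/; /t/ → [s] after /x/. In each pair only manner changes, matching the preceding consonant, while place and voice stay constant.
/ʈ/ is a voiceless retroflex stop. The preceding trigger /s/ is a fricative, so /ʈ/ must become a fricative as well.
A voiceless retroflex fricative is [ʂ], so the surface segment is [ʂ].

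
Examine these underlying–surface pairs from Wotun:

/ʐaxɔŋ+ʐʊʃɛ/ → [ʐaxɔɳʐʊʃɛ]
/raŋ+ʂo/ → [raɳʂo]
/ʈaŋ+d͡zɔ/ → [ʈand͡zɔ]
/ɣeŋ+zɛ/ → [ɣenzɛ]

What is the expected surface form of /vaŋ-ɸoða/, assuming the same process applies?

[vamɸoða]

The data show regressive place assimilation: /ŋ/ → [ɳ] before /ʐ/; /ŋ/ → [ɳ] before /ʂ/; /ŋ/ → [n] before /d͡z/; /ŋ/ → [n] before /z/. In each pair only place changes, matching the following consonant, while manner and voice stay constant.
The rule targets /ŋ/ (voiced velar nasal), which sits before the trigger /ɸ/ (bilabial).
Changing only its place to bilabial gives [m] — the voiced bilabial nasal.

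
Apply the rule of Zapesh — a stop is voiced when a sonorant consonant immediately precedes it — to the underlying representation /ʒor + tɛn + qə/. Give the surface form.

[ʒordɛnɢə]

/t/ is a voiceless alveolar stop. The preceding trigger /r/ is voiced, so /t/ must become voiced as well.
A voiced alveolar stop is [d], so the surface segment is [d].
At the second juncture, /q/ likewise becomes [ɢ] adjacent to /n/.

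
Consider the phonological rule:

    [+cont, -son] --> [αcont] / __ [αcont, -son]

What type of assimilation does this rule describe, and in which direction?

The shared variable α links the value of [cont] on the target to that of the neighbouring obstruent. [cont] distinguishes stops from fricatives — a manner-of-articulation feature — so this is manner assimilation.
The conditioning segment sits to the right of the focus bar, meaning the trigger follows the segment that changes — regressive assimilation.

regressive manner assimilation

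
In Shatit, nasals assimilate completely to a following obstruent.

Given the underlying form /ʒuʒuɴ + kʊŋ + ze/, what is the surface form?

/ɴ/ is the segment targeted by the rule; it sits immediately before /k/, so it assimilates completely and surfaces as [k].
At the second juncture, /ŋ/ likewise becomes [z] adjacent to /z/.

[ʒuʒukkʊzze]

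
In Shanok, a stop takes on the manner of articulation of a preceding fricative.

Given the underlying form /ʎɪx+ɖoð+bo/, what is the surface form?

The rule targets /ɖ/ (voiced retroflex stop), which sits after the trigger /x/ (fricative).
The voiced retroflex fricative is [ʐ], so /ɖ/ → [ʐ].
The same rule applies at the second boundary: /b/ → [β] next to /ð/.

[ʎɪxʐoðβo]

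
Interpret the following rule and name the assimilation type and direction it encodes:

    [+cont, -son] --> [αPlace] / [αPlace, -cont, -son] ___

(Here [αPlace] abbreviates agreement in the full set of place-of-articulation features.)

The rule copies the place features (abbreviated [Place]) from the environment onto the target, so the assimilating feature is place.
Since the environment is written before the underscore, the trigger precedes the target; the direction is progressive.

progressive place assimilation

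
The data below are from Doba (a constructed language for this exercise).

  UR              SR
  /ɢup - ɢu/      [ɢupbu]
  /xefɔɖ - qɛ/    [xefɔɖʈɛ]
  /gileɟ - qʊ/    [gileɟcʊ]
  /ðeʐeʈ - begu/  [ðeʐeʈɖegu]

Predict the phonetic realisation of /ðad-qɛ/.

[ðadtɛ]

The data show progressive place assimilation: /ɢ/ → [b] after /p/; /q/ → [ʈ] after /ɖ/; /q/ → [c] after /ɟ/; /b/ → [ɖ] after /ʈ/. In each pair only place changes, matching the preceding consonant, while manner and voice stay constant.
/q/ is a voiceless uvular stop. The preceding trigger /d/ is alveolar, so /q/ must become alveolar as well.
A voiceless alveolar stop is [t], so the surface segment is [t].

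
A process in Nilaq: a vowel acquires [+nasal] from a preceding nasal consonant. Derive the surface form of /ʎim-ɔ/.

[ʎimɔ̃]

The vowel /ɔ/ is adjacent to the preceding nasal /m/, so it acquires [+nasal] and surfaces as [ɔ̃].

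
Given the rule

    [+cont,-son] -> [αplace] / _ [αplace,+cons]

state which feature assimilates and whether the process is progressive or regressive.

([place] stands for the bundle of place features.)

The shared variable α links the value of the place features (abbreviated [place]) on the target to the same value on the neighbouring segment, so place is the feature that assimilates.
The conditioning segment sits to the right of the focus bar, meaning the trigger follows the segment that changes — regressive assimilation.

regressive place assimilation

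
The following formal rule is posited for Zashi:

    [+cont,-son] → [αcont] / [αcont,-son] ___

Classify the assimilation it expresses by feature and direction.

The shared variable α links the value of [cont] on the target to that of the neighbouring obstruent. [cont] distinguishes stops from fricatives — a manner-of-articulation feature — so this is manner assimilation.
Since the environment is written before the underscore, the trigger precedes the target; the direction is progressive.

progressive manner assimilation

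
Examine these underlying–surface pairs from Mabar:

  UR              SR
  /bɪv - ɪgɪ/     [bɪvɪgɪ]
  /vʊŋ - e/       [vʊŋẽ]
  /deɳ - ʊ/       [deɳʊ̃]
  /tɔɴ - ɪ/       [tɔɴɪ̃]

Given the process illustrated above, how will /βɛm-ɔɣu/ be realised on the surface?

[βɛmɔ̃ɣu]

The data show progressive nasality assimilation (vowel nasalisation): /e/ → [ẽ] after /ŋ/; /ʊ/ → [ʊ̃] after /ɳ/; /ɪ/ → [ɪ̃] after /ɴ/ — a vowel is nasalised by an immediately preceding nasal consonant.
No change occurs in [bɪvɪgɪ] because the vowel at the boundary is adjacent to an oral consonant, not a nasal (/ɪ/ next to /v/).
The vowel /ɔ/ is adjacent to the preceding nasal /m/, so it acquires [+nasal] and surfaces as [ɔ̃].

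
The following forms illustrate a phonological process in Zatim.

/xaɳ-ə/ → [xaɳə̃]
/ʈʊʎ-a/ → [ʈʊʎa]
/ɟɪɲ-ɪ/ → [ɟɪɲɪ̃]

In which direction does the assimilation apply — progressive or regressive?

The vowel /ə/ surfaces as nasalised [ə̃] next to the preceding nasal /ɳ/ — it has acquired the [+nasal] feature of its neighbour.
The other form shows the same pattern: /ɪ/ → [ɪ̃] after /ɲ/ — each time a vowel is nasalised next to a preceding nasal.
No change occurs in [ʈʊʎa] because the vowel at the boundary is adjacent to an oral consonant, not a nasal (/a/ next to /ʎ/).
Because the conditioning nasal is to the left of the vowel that changes, the process is progressive (perseverative).

progressive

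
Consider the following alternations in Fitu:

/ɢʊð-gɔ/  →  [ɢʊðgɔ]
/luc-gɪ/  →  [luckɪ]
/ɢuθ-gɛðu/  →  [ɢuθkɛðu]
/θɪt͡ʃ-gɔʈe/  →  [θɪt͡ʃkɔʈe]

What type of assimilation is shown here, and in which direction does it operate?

The segment that alternates is /g/, which surfaces as [k] when adjacent to /c/.
The change voiced → voiceless matches the voicing of the preceding /c/, identifying this as voicing assimilation.
Place and manner are unchanged, so the assimilation is partial, not total.
The other alternating forms pattern the same way: /g/ → [k] after /θ/ (voiced → voiceless, matching voiceless); /g/ → [k] after /t͡ʃ/ (voiced → voiceless, matching voiceless) — only voicing changes, and always toward the preceding segment.
No alternation appears in [ɢʊðgɔ]: there the adjacent consonants already agree in voicing (/g/ and /ð/ are both voiced), so this form is consistent with the same rule.
The trigger is the preceding segment, so the direction is progressive (perseverative).

progressive voicing assimilation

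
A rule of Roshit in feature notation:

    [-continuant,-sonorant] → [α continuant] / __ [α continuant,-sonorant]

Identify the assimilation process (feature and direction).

The rule copies [continuant] (continuancy) from the environment onto the target stops; since [±continuant] encodes the stop/fricative manner contrast, the assimilating dimension is manner.
The conditioning segment sits to the right of the focus bar, meaning the trigger follows the segment that changes — regressive assimilation.

regressive manner assimilation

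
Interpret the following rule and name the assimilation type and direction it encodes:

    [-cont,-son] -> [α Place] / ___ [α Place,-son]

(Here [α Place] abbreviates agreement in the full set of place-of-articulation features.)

The rule copies the place features (abbreviated [Place]) from the environment onto the target, so the assimilating feature is place.
The conditioning segment sits to the right of the focus bar, meaning the trigger follows the segment that changes — regressive assimilation.

regressive place assimilation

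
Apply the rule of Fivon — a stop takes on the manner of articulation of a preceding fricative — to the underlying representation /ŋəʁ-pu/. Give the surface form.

/p/ is a voiceless bilabial stop. The preceding trigger /ʁ/ is a fricative, so /p/ must become a fricative as well.
A voiceless bilabial fricative is [ɸ], so the surface segment is [ɸ].

[ŋəʁɸu]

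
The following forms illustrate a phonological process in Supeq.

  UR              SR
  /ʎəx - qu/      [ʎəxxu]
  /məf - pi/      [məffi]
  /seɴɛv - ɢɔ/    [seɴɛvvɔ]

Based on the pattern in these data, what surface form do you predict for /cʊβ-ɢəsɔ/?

The data show progressive total assimilation (/q/ → [x] after /x/; /p/ → [f] after /f/; /ɢ/ → [v] after /v/): in every case the target segment becomes identical to its preceding neighbour, copying more than a single feature.
/ɢ/ is the segment targeted by the rule; it sits immediately after /β/, so it assimilates completely and surfaces as [β].

[cʊββəsɔ]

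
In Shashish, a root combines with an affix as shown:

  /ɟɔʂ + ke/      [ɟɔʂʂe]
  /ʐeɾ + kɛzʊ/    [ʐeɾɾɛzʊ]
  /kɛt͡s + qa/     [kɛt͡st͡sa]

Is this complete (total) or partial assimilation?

total assimilation

Comparing underlying and surface forms, /k/ → [ʂ] is the alternation; the neighbouring /ʂ/ is constant.
The output [ʂ] is identical to the trigger /ʂ/ — every feature (place, manner, voicing) has been copied — so this is total assimilation.
The remaining alternations confirm this: /k/ → [ɾ] after /ɾ/; /q/ → [t͡s] after /t͡s/ — in each case the output is a copy of the preceding consonant.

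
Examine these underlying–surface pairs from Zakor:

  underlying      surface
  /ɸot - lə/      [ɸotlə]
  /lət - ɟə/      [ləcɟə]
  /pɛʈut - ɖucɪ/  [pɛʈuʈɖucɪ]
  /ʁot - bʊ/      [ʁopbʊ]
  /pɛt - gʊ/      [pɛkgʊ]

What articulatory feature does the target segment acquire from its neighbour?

place

Comparing underlying and surface forms, /t/ → [c] is the alternation; the neighbouring /ɟ/ is constant.
The change alveolar → palatal matches the place of the following /ɟ/, identifying this as place assimilation.
Checking the remaining alternations: /t/ → [ʈ] before /ɖ/ (alveolar → retroflex, matching retroflex); /t/ → [p] before /b/ (alveolar → bilabial, matching bilabial); /t/ → [k] before /g/ (alveolar → velar, matching velar) — only place changes, and always toward the following segment.
No alternation appears in [ɸotlə]: there the adjacent consonants already agree in place (/t/ and /l/ are both alveolar), so this form is consistent with the same rule.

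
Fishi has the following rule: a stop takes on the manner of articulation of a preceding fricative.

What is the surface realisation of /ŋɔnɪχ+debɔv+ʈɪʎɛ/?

The rule targets /d/ (voiced alveolar stop), which sits after the trigger /χ/ (fricative).
The voiced alveolar fricative is [z], so /d/ → [z].
At the second juncture, /ʈ/ likewise becomes [ʂ] adjacent to /v/.

[ŋɔnɪχzebɔvʂɪʎɛ]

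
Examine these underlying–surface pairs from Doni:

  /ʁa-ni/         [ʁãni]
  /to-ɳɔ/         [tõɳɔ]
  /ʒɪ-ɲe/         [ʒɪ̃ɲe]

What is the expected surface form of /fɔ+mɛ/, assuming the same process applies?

The data show regressive nasality assimilation (vowel nasalisation): /a/ → [ã] before /n/; /o/ → [õ] before /ɳ/; /ɪ/ → [ɪ̃] before /ɲ/ — a vowel is nasalised by an immediately following nasal consonant.
The vowel /ɔ/ is adjacent to the following nasal /m/, so it acquires [+nasal] and surfaces as [ɔ̃].

[fɔ̃mɛ]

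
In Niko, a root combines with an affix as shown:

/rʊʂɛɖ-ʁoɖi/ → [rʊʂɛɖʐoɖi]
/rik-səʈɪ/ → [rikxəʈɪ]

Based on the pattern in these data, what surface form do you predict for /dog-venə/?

The data show progressive place assimilation: /ʁ/ → [ʐ] after /ɖ/; /s/ → [x] after /k/. In each pair only place changes, matching the preceding consonant, while manner and voice stay constant.
/v/ is a voiced labiodental fricative. The preceding trigger /g/ is velar, so /v/ must become velar as well.
A voiced velar fricative is [ɣ], so the surface segment is [ɣ].

[dogɣenə]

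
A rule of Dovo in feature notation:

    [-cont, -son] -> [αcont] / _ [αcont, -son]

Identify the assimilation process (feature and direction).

The shared variable α links the value of [cont] on the target to that of the neighbouring obstruent. [cont] distinguishes stops from fricatives — a manner-of-articulation feature — so this is manner assimilation.
The conditioning segment sits to the right of the focus bar, meaning the trigger follows the segment that changes — regressive assimilation.

regressive manner assimilation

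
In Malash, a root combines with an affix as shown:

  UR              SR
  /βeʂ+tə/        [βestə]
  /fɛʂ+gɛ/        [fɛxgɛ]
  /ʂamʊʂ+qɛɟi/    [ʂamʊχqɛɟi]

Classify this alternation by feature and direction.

regressive place assimilation

The segment that alternates is /ʂ/, which surfaces as [s] when adjacent to /t/.
/ʂ/ is retroflex while /t/ is alveolar; the output [s] is alveolar, matching the trigger — so the feature that spreads is place.
Manner and voice are unchanged, so the assimilation is partial, not total.
Checking the remaining alternations: /ʂ/ → [x] before /g/ (retroflex → velar, matching velar); /ʂ/ → [χ] before /q/ (retroflex → uvular, matching uvular) — only place changes, and always toward the following segment.
Since the segment that changes precedes the conditioning segment, the assimilation is regressive.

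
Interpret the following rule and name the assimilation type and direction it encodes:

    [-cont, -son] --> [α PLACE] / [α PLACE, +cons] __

progressive place assimilation

The rule copies the place features (abbreviated [PLACE]) from the environment onto the target, so the assimilating feature is place.
Since the environment is written before the underscore, the trigger precedes the target; the direction is progressive.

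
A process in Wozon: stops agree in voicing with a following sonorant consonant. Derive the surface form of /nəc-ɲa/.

The rule targets /c/ (voiceless palatal stop), which sits before the trigger /ɲ/ (voiced).
The voiced palatal stop is [ɟ], so /c/ → [ɟ].

[nəɟɲa]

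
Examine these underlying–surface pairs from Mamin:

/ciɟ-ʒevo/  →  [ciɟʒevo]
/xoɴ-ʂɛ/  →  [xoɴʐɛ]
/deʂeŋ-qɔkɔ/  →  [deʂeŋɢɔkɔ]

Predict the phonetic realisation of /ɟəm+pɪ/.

[ɟəmbɪ]

The data show progressive voicing assimilation: /ʂ/ → [ʐ] after /ɴ/; /q/ → [ɢ] after /ŋ/. In each pair only voicing changes, matching the preceding consonant, while place and manner stay constant.
Nothing changes in [ciɟʒevo]: there the adjacent consonants already agree in voicing (/ʒ/ and /ɟ/ are both voiced), so this form is consistent with the same rule.
The rule targets /p/ (voiceless bilabial stop), which sits after the trigger /m/ (voiced).
The voiced bilabial stop is [b], so /p/ → [b].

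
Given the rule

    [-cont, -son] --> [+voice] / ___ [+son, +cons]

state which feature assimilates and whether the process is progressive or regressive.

regressive voicing assimilation

The structural change is [+voice], and the conditioning segment [+son, +cons] (a sonorant consonant) is itself voiced, so the target comes to share the voicing of its neighbour — voicing assimilation.
The conditioning segment sits to the right of the focus bar, meaning the trigger follows the segment that changes — regressive assimilation.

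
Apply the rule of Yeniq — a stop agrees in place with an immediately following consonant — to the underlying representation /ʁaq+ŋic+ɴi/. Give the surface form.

/q/ is a voiceless uvular stop. The following trigger /ŋ/ is velar, so /q/ must become velar as well.
The voiceless velar stop is [k], so /q/ → [k].
The same rule applies at the second boundary: /c/ → [q] next to /ɴ/.

[ʁakŋiqɴi]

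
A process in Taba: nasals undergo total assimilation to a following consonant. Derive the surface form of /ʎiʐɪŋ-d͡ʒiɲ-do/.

[ʎiʐɪd͡ʒd͡ʒiddo]

/ŋ/ is the segment targeted by the rule; it sits immediately before /d͡ʒ/, so it assimilates completely and surfaces as [d͡ʒ].
At the second juncture, /ɲ/ likewise becomes [d] adjacent to /d/.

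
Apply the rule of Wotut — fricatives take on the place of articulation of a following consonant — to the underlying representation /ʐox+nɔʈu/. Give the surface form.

[ʐosnɔʈu]

The rule targets /x/ (voiceless velar fricative), which sits before the trigger /n/ (alveolar).
Changing only its place to alveolar gives [s] — the voiceless alveolar fricative.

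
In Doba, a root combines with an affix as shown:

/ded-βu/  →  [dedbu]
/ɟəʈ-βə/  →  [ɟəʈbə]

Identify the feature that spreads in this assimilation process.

The segment that alternates is /β/, which surfaces as [b] when adjacent to /d/.
/β/ is a fricative while /d/ is a stop; the output [b] is a stop, matching the trigger — so the feature that spreads is manner.
The other alternating form patterns the same way: /β/ → [b] after /ʈ/ (fricative → stop, matching a stop) — only manner changes, and always toward the preceding segment.

manner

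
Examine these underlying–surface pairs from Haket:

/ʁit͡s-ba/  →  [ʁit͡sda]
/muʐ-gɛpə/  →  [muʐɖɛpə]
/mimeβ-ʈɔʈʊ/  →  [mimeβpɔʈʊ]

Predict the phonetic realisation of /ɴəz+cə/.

The data show progressive place assimilation: /b/ → [d] after /t͡s/; /g/ → [ɖ] after /ʐ/; /ʈ/ → [p] after /β/. In each pair only place changes, matching the preceding consonant, while manner and voice stay constant.
/c/ is a voiceless palatal stop. The preceding trigger /z/ is alveolar, so /c/ must become alveolar as well.
Changing only its place to alveolar gives [t] — the voiceless alveolar stop.

[ɴəztə]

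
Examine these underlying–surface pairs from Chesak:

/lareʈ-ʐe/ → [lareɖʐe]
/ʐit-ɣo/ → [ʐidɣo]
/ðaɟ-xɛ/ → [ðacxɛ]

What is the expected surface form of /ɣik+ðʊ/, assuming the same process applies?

[ɣigðʊ]

The data show regressive voicing assimilation: /ʈ/ → [ɖ] before /ʐ/; /t/ → [d] before /ɣ/; /ɟ/ → [c] before /x/. In each pair only voicing changes, matching the following consonant, while place and manner stay constant.
/k/ is a voiceless velar stop. The following trigger /ð/ is voiced, so /k/ must become voiced as well.
Changing only its voicing to voiced gives [g] — the voiced velar stop.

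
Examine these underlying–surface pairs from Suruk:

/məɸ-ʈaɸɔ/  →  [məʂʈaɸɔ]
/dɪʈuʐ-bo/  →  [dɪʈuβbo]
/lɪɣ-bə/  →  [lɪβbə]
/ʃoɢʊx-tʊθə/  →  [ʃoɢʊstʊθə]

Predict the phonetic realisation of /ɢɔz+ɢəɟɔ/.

[ɢɔʁɢəɟɔ]

The data show regressive place assimilation: /ɸ/ → [ʂ] before /ʈ/; /ʐ/ → [β] before /b/; /ɣ/ → [β] before /b/; /x/ → [s] before /t/. In each pair only place changes, matching the following consonant, while manner and voice stay constant.
The rule targets /z/ (voiced alveolar fricative), which sits before the trigger /ɢ/ (uvular).
The voiced uvular fricative is [ʁ], so /z/ → [ʁ].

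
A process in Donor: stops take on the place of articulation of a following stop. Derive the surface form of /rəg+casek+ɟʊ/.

The rule targets /g/ (voiced velar stop), which sits before the trigger /c/ (palatal).
The voiced palatal stop is [ɟ], so /g/ → [ɟ].
The same rule applies at the second boundary: /k/ → [c] next to /ɟ/.

[rəɟcasecɟʊ]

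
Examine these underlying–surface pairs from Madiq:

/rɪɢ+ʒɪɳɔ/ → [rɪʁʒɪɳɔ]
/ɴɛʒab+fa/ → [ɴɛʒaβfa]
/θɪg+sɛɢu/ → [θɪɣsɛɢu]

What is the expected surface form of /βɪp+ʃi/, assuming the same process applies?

The data show regressive manner assimilation: /ɢ/ → [ʁ] before /ʒ/; /b/ → [β] before /f/; /g/ → [ɣ] before /s/. In each pair only manner changes, matching the following consonant, while place and voice stay constant.
/p/ is a voiceless bilabial stop. The following trigger /ʃ/ is a fricative, so /p/ must become a fricative as well.
The voiceless bilabial fricative is [ɸ], so /p/ → [ɸ].

[βɪɸʃi]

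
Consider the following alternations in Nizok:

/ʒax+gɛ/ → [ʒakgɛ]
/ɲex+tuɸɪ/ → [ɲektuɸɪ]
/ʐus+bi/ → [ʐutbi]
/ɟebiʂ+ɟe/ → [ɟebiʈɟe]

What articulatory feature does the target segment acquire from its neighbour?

Underlying /x/ is realised as [k] next to /g/; /g/ itself does not change.
The change fricative → stop matches the manner of the following /g/, identifying this as manner assimilation.
Checking the remaining alternations: /x/ → [k] before /t/ (fricative → stop, matching a stop); /s/ → [t] before /b/ (fricative → stop, matching a stop); /ʂ/ → [ʈ] before /ɟ/ (fricative → stop, matching a stop) — only manner changes, and always toward the following segment.

manner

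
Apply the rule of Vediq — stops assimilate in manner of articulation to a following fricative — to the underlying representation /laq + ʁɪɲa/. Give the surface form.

[laχʁɪɲa]

/q/ is a voiceless uvular stop. The following trigger /ʁ/ is a fricative, so /q/ must become a fricative as well.
Changing only its manner to fricative gives [χ] — the voiceless uvular fricative.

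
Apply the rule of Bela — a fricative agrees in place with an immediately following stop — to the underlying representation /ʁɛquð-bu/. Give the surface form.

[ʁɛquβbu]

The rule targets /ð/ (voiced dental fricative), which sits before the trigger /b/ (bilabial).
Changing only its place to bilabial gives [β] — the voiced bilabial fricative.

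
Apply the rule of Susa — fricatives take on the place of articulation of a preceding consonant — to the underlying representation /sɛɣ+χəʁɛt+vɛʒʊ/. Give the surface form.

[sɛɣxəʁɛtzɛʒʊ]

/χ/ is a voiceless uvular fricative. The preceding trigger /ɣ/ is velar, so /χ/ must become velar as well.
A voiceless velar fricative is [x], so the surface segment is [x].
The same rule applies at the second boundary: /v/ → [z] next to /t/.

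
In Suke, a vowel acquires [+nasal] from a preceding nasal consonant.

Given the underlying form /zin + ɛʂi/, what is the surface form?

/ɛ/ sits next to the nasal /n/ and is therefore nasalised to [ɛ̃].

[zinɛ̃ʂi]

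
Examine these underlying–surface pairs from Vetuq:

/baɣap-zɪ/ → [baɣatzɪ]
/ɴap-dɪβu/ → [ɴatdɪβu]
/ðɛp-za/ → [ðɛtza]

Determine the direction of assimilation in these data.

regressive

Comparing underlying and surface forms, /p/ → [t] is the alternation; the neighbouring /z/ is constant.
The change bilabial → alveolar matches the place of the following /z/, identifying this as place assimilation.
The other alternating form patterns the same way: /p/ → [t] before /d/ (bilabial → alveolar, matching alveolar) — only place changes, and always toward the following segment.
Since the segment that changes precedes the conditioning segment, the assimilation is regressive.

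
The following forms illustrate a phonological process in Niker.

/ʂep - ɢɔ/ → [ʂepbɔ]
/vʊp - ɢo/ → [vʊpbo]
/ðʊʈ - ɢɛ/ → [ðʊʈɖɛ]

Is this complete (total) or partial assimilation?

partial assimilation

Underlying /ɢ/ is realised as [b] next to /p/; /p/ itself does not change.
/ɢ/ is uvular while /p/ is bilabial; the output [b] is bilabial, matching the trigger — so the feature that spreads is place.
Manner and voice are unchanged, so the assimilation is partial, not total.
The same holds elsewhere in the data: /ɢ/ → [ɖ] after /ʈ/ (uvular → retroflex, matching retroflex) — only place changes, and always toward the preceding segment.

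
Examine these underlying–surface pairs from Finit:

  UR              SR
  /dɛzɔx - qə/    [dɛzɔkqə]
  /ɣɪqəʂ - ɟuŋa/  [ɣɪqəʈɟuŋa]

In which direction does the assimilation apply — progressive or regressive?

regressive

The segment that alternates is /x/, which surfaces as [k] when adjacent to /q/.
/x/ is a fricative while /q/ is a stop; the output [k] is a stop, matching the trigger — so the feature that spreads is manner.
The other alternating form patterns the same way: /ʂ/ → [ʈ] before /ɟ/ (fricative → stop, matching a stop) — only manner changes, and always toward the following segment.
Since the segment that changes precedes the conditioning segment, the assimilation is regressive.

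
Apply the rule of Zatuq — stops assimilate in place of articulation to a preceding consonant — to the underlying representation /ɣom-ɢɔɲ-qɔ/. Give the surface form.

[ɣombɔɲcɔ]

The rule targets /ɢ/ (voiced uvular stop), which sits after the trigger /m/ (bilabial).
The voiced bilabial stop is [b], so /ɢ/ → [b].
The same rule applies at the second boundary: /q/ → [c] next to /ɲ/.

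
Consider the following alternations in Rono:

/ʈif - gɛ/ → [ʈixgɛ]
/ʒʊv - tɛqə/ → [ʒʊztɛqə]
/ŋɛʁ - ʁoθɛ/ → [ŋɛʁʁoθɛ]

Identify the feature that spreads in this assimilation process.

Comparing underlying and surface forms, /f/ → [x] is the alternation; the neighbouring /g/ is constant.
The change labiodental → velar matches the place of the following /g/, identifying this as place assimilation.
Checking the remaining alternation: /v/ → [z] before /t/ (labiodental → alveolar, matching alveolar) — only place changes, and always toward the following segment.
No alternation appears in [ŋɛʁʁoθɛ]: there the adjacent consonants already agree in place (/ʁ/ and /ʁ/ are both uvular), so this form is consistent with the same rule.

place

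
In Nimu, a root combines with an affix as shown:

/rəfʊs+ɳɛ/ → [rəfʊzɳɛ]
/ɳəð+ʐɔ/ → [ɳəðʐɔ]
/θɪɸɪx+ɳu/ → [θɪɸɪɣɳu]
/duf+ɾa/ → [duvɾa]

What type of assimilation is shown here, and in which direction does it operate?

regressive voicing assimilation

Underlying /s/ is realised as [z] next to /ɳ/; /ɳ/ itself does not change.
/s/ is voiceless while /ɳ/ is voiced; the output [z] is voiced, matching the trigger — so the feature that spreads is voicing.
Place and manner are unchanged, so the assimilation is partial, not total.
The same holds elsewhere in the data: /x/ → [ɣ] before /ɳ/ (voiceless → voiced, matching voiced); /f/ → [v] before /ɾ/ (voiceless → voiced, matching voiced) — only voicing changes, and always toward the following segment.
Nothing changes in [ɳəðʐɔ]: there the adjacent consonants already agree in voicing (/ð/ and /ʐ/ are both voiced), so this form is consistent with the same rule.
The trigger is the following segment, so the direction is regressive (anticipatory).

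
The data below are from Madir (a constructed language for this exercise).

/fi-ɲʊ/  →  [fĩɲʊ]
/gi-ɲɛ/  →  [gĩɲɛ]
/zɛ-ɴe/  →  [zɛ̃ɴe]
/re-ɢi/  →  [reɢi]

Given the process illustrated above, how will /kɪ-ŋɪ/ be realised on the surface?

The data show regressive nasality assimilation (vowel nasalisation): /i/ → [ĩ] before /ɲ/; /ɛ/ → [ɛ̃] before /ɴ/ — a vowel is nasalised by an immediately following nasal consonant.
No change occurs in [reɢi] because the vowel at the boundary is adjacent to an oral consonant, not a nasal (/e/ next to /ɢ/).
The vowel /ɪ/ is adjacent to the following nasal /ŋ/, so it acquires [+nasal] and surfaces as [ɪ̃].

[kɪ̃ŋɪ]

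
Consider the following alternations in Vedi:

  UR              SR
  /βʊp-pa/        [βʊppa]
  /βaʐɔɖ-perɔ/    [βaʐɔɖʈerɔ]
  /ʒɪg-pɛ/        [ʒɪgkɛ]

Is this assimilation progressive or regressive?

progressive

Comparing underlying and surface forms, /p/ → [ʈ] is the alternation; the neighbouring /ɖ/ is constant.
/p/ is bilabial while /ɖ/ is retroflex; the output [ʈ] is retroflex, matching the trigger — so the feature that spreads is place.
The same holds elsewhere in the data: /p/ → [k] after /g/ (bilabial → velar, matching velar) — only place changes, and always toward the preceding segment.
Nothing changes in [βʊppa]: there the adjacent consonants already agree in place (/p/ and /p/ are both bilabial), so this form is consistent with the same rule.
Since the segment that changes follows the conditioning segment, the assimilation is progressive.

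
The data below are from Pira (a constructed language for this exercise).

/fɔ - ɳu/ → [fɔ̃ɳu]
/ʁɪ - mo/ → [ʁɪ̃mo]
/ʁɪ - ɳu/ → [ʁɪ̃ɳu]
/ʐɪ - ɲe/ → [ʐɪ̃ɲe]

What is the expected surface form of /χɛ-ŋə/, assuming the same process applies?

The data show regressive nasality assimilation (vowel nasalisation): /ɔ/ → [ɔ̃] before /ɳ/; /ɪ/ → [ɪ̃] before /m/; /ɪ/ → [ɪ̃] before /ɳ/; /ɪ/ → [ɪ̃] before /ɲ/ — a vowel is nasalised by an immediately following nasal consonant.
/ɛ/ sits next to the nasal /ŋ/ and is therefore nasalised to [ɛ̃].

[χɛ̃ŋə]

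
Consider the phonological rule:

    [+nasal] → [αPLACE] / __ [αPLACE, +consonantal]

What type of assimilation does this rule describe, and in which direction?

The shared variable α links the value of the place features (abbreviated [PLACE]) on the target to the same value on the neighbouring segment, so place is the feature that assimilates.
Since the environment is written after the underscore, the trigger follows the target; the direction is regressive.

regressive place assimilation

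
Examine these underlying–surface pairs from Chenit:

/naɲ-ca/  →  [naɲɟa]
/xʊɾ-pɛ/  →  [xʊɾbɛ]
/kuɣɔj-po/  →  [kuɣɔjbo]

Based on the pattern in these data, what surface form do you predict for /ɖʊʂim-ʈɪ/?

[ɖʊʂimɖɪ]

The data show progressive voicing assimilation: /c/ → [ɟ] after /ɲ/; /p/ → [b] after /ɾ/; /p/ → [b] after /j/. In each pair only voicing changes, matching the preceding consonant, while place and manner stay constant.
/ʈ/ is a voiceless retroflex stop. The preceding trigger /m/ is voiced, so /ʈ/ must become voiced as well.
Changing only its voicing to voiced gives [ɖ] — the voiced retroflex stop.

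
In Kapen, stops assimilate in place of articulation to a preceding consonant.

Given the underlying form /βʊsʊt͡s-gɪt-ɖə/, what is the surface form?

The rule targets /g/ (voiced velar stop), which sits after the trigger /t͡s/ (alveolar).
Changing only its place to alveolar gives [d] — the voiced alveolar stop.
The same rule applies at the second boundary: /ɖ/ → [d] next to /t/.

[βʊsʊt͡sdɪtdə]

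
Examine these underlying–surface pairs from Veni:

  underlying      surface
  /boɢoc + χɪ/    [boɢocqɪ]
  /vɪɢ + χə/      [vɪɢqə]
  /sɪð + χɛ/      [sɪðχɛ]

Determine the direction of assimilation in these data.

Underlying /χ/ is realised as [q] next to /c/; /c/ itself does not change.
The change fricative → stop matches the manner of the preceding /c/, identifying this as manner assimilation.
The other alternating form patterns the same way: /χ/ → [q] after /ɢ/ (fricative → stop, matching a stop) — only manner changes, and always toward the preceding segment.
No alternation appears in [sɪðχɛ]: there the adjacent consonants already agree in manner (/χ/ and /ð/ are both fricatives), so this form is consistent with the same rule.
The trigger is the preceding segment, so the direction is progressive (perseverative).

progressive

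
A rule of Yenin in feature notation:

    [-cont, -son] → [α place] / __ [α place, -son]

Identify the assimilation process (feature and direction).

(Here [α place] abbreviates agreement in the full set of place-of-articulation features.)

regressive place assimilation

The shared variable α links the value of the place features (abbreviated [place]) on the target to the same value on the neighbouring segment, so place is the feature that assimilates.
The conditioning segment sits to the right of the focus bar, meaning the trigger follows the segment that changes — regressive assimilation.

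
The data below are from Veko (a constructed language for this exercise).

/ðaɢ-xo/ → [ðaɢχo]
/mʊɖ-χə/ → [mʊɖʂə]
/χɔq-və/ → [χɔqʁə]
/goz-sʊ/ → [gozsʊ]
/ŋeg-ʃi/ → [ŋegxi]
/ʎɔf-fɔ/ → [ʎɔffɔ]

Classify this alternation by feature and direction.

progressive place assimilation

Comparing underlying and surface forms, /x/ → [χ] is the alternation; the neighbouring /ɢ/ is constant.
/x/ is velar while /ɢ/ is uvular; the output [χ] is uvular, matching the trigger — so the feature that spreads is place.
Manner and voice are unchanged, so the assimilation is partial, not total.
The same holds elsewhere in the data: /χ/ → [ʂ] after /ɖ/ (uvular → retroflex, matching retroflex); /v/ → [ʁ] after /q/ (labiodental → uvular, matching uvular); /ʃ/ → [x] after /g/ (postalveolar → velar, matching velar) — only place changes, and always toward the preceding segment.
Nothing changes in [gozsʊ], [ʎɔffɔ]: there the adjacent consonants already agree in place (/s/ and /z/ are both alveolar; /f/ and /f/ are both labiodental), so these forms are consistent with the same rule.
The trigger is the preceding segment, so the direction is progressive (perseverative).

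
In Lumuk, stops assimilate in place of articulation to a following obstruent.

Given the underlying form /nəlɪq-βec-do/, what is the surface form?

[nəlɪpβetdo]

The rule targets /q/ (voiceless uvular stop), which sits before the trigger /β/ (bilabial).
Changing only its place to bilabial gives [p] — the voiceless bilabial stop.
At the second juncture, /c/ likewise becomes [t] adjacent to /d/.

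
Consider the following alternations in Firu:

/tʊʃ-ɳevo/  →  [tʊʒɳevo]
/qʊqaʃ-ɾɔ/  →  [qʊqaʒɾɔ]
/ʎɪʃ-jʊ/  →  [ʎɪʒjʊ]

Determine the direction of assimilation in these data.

Underlying /ʃ/ is realised as [ʒ] next to /ɳ/; /ɳ/ itself does not change.
The change voiceless → voiced matches the voicing of the following /ɳ/, identifying this as voicing assimilation.
Checking the remaining alternations: /ʃ/ → [ʒ] before /ɾ/ (voiceless → voiced, matching voiced); /ʃ/ → [ʒ] before /j/ (voiceless → voiced, matching voiced) — only voicing changes, and always toward the following segment.
The trigger is the following segment, so the direction is regressive (anticipatory).

regressive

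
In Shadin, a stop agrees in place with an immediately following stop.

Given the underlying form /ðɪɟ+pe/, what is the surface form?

/ɟ/ is a voiced palatal stop. The following trigger /p/ is bilabial, so /ɟ/ must become bilabial as well.
The voiced bilabial stop is [b], so /ɟ/ → [b].

[ðɪbpe]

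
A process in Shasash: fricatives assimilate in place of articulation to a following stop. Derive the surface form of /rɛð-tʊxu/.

[rɛztʊxu]

/ð/ is a voiced dental fricative. The following trigger /t/ is alveolar, so /ð/ must become alveolar as well.
Changing only its place to alveolar gives [z] — the voiced alveolar fricative.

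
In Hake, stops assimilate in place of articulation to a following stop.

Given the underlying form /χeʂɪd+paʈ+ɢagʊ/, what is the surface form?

/d/ is a voiced alveolar stop. The following trigger /p/ is bilabial, so /d/ must become bilabial as well.
The voiced bilabial stop is [b], so /d/ → [b].
The same rule applies at the second boundary: /ʈ/ → [q] next to /ɢ/.

[χeʂɪbpaqɢagʊ]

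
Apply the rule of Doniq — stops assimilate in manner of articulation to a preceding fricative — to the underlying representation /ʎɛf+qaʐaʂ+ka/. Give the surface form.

The rule targets /q/ (voiceless uvular stop), which sits after the trigger /f/ (fricative).
Changing only its manner to fricative gives [χ] — the voiceless uvular fricative.
At the second juncture, /k/ likewise becomes [x] adjacent to /ʂ/.

[ʎɛfχaʐaʂxa]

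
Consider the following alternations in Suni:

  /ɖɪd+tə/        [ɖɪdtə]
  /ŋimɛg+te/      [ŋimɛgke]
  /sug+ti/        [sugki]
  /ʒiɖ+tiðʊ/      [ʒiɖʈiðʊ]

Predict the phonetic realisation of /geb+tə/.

[gebpə]

The data show progressive place assimilation: /t/ → [k] after /g/; /t/ → [ʈ] after /ɖ/. In each pair only place changes, matching the preceding consonant, while manner and voice stay constant.
No alternation appears in [ɖɪdtə]: there the adjacent consonants already agree in place (/t/ and /d/ are both alveolar), so this form is consistent with the same rule.
/t/ is a voiceless alveolar stop. The preceding trigger /b/ is bilabial, so /t/ must become bilabial as well.
Changing only its place to bilabial gives [p] — the voiceless bilabial stop.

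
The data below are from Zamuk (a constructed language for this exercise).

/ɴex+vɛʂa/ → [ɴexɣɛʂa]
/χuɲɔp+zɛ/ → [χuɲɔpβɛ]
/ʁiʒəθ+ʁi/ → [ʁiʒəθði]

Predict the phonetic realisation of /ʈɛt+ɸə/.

[ʈɛtsə]

The data show progressive place assimilation: /v/ → [ɣ] after /x/; /z/ → [β] after /p/; /ʁ/ → [ð] after /θ/. In each pair only place changes, matching the preceding consonant, while manner and voice stay constant.
The rule targets /ɸ/ (voiceless bilabial fricative), which sits after the trigger /t/ (alveolar).
The voiceless alveolar fricative is [s], so /ɸ/ → [s].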